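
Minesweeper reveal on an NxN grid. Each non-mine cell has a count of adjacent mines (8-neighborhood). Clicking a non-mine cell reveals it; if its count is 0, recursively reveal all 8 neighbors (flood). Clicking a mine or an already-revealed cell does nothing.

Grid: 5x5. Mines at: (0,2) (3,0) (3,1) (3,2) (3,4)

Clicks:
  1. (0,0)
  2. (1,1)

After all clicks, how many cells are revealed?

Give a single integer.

Click 1 (0,0) count=0: revealed 6 new [(0,0) (0,1) (1,0) (1,1) (2,0) (2,1)] -> total=6
Click 2 (1,1) count=1: revealed 0 new [(none)] -> total=6

Answer: 6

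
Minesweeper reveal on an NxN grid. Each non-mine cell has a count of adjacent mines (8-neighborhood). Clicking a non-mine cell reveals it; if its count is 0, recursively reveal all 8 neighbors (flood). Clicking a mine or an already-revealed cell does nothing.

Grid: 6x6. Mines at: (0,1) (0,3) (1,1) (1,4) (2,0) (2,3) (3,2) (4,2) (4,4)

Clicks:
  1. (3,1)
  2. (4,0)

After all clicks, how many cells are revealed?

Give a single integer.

Answer: 6

Derivation:
Click 1 (3,1) count=3: revealed 1 new [(3,1)] -> total=1
Click 2 (4,0) count=0: revealed 5 new [(3,0) (4,0) (4,1) (5,0) (5,1)] -> total=6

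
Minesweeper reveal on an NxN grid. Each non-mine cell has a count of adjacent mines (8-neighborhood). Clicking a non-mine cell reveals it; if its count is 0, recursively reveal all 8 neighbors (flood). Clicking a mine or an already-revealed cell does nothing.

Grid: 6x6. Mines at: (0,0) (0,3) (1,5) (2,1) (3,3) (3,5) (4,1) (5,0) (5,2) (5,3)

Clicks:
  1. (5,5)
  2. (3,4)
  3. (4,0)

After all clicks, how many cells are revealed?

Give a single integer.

Answer: 6

Derivation:
Click 1 (5,5) count=0: revealed 4 new [(4,4) (4,5) (5,4) (5,5)] -> total=4
Click 2 (3,4) count=2: revealed 1 new [(3,4)] -> total=5
Click 3 (4,0) count=2: revealed 1 new [(4,0)] -> total=6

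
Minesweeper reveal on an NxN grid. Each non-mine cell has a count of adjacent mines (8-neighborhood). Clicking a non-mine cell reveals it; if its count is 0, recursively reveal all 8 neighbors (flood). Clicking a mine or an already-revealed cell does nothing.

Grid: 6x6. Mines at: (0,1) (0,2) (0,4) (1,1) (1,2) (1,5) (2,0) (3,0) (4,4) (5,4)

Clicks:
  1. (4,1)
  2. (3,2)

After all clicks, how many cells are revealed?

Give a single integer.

Answer: 14

Derivation:
Click 1 (4,1) count=1: revealed 1 new [(4,1)] -> total=1
Click 2 (3,2) count=0: revealed 13 new [(2,1) (2,2) (2,3) (3,1) (3,2) (3,3) (4,0) (4,2) (4,3) (5,0) (5,1) (5,2) (5,3)] -> total=14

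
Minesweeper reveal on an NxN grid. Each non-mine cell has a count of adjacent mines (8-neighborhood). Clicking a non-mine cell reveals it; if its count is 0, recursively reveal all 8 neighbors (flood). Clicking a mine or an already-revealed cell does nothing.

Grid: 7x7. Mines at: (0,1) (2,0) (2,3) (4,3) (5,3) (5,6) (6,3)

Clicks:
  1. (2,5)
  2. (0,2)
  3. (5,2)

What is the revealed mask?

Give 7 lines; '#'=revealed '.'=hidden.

Click 1 (2,5) count=0: revealed 19 new [(0,2) (0,3) (0,4) (0,5) (0,6) (1,2) (1,3) (1,4) (1,5) (1,6) (2,4) (2,5) (2,6) (3,4) (3,5) (3,6) (4,4) (4,5) (4,6)] -> total=19
Click 2 (0,2) count=1: revealed 0 new [(none)] -> total=19
Click 3 (5,2) count=3: revealed 1 new [(5,2)] -> total=20

Answer: ..#####
..#####
....###
....###
....###
..#....
.......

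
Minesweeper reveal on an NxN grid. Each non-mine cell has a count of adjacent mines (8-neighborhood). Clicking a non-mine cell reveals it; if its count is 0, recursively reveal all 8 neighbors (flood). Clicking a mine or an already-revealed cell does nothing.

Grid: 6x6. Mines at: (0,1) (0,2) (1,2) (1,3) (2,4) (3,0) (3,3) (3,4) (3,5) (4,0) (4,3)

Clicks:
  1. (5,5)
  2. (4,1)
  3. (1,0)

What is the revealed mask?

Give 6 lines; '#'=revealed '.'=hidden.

Click 1 (5,5) count=0: revealed 4 new [(4,4) (4,5) (5,4) (5,5)] -> total=4
Click 2 (4,1) count=2: revealed 1 new [(4,1)] -> total=5
Click 3 (1,0) count=1: revealed 1 new [(1,0)] -> total=6

Answer: ......
#.....
......
......
.#..##
....##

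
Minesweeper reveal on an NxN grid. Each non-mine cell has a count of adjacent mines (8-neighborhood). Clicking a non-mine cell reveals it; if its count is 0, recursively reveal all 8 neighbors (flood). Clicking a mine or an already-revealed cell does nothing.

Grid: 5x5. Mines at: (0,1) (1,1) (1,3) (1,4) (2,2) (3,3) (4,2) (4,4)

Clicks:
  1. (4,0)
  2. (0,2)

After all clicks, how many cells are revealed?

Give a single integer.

Click 1 (4,0) count=0: revealed 6 new [(2,0) (2,1) (3,0) (3,1) (4,0) (4,1)] -> total=6
Click 2 (0,2) count=3: revealed 1 new [(0,2)] -> total=7

Answer: 7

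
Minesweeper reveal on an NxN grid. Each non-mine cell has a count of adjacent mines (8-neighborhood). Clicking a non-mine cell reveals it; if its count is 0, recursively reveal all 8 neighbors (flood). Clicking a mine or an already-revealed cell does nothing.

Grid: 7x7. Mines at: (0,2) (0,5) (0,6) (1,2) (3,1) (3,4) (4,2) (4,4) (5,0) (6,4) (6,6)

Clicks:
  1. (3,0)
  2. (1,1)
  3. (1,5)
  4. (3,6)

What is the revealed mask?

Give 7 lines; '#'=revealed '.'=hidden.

Answer: .......
.#...##
.....##
#....##
.....##
.....##
.......

Derivation:
Click 1 (3,0) count=1: revealed 1 new [(3,0)] -> total=1
Click 2 (1,1) count=2: revealed 1 new [(1,1)] -> total=2
Click 3 (1,5) count=2: revealed 1 new [(1,5)] -> total=3
Click 4 (3,6) count=0: revealed 9 new [(1,6) (2,5) (2,6) (3,5) (3,6) (4,5) (4,6) (5,5) (5,6)] -> total=12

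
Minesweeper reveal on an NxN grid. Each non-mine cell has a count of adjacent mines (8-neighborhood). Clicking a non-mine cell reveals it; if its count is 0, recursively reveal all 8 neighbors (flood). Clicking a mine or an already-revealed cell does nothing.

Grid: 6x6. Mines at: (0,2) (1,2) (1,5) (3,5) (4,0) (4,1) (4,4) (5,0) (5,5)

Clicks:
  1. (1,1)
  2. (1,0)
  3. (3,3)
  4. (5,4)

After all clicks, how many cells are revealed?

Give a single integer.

Answer: 10

Derivation:
Click 1 (1,1) count=2: revealed 1 new [(1,1)] -> total=1
Click 2 (1,0) count=0: revealed 7 new [(0,0) (0,1) (1,0) (2,0) (2,1) (3,0) (3,1)] -> total=8
Click 3 (3,3) count=1: revealed 1 new [(3,3)] -> total=9
Click 4 (5,4) count=2: revealed 1 new [(5,4)] -> total=10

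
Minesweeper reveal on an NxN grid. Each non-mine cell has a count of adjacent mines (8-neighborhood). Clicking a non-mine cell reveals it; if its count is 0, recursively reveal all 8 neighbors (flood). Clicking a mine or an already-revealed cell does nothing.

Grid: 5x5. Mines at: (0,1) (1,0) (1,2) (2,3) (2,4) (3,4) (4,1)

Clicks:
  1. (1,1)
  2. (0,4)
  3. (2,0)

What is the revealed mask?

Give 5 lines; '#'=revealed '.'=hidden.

Click 1 (1,1) count=3: revealed 1 new [(1,1)] -> total=1
Click 2 (0,4) count=0: revealed 4 new [(0,3) (0,4) (1,3) (1,4)] -> total=5
Click 3 (2,0) count=1: revealed 1 new [(2,0)] -> total=6

Answer: ...##
.#.##
#....
.....
.....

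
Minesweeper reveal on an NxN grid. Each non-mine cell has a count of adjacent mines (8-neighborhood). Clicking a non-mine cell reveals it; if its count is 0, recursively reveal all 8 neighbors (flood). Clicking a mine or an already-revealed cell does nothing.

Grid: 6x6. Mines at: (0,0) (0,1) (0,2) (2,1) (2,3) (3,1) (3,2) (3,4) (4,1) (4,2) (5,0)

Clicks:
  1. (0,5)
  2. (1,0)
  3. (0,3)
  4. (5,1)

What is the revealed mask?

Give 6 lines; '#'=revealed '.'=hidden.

Answer: ...###
#..###
....##
......
......
.#....

Derivation:
Click 1 (0,5) count=0: revealed 8 new [(0,3) (0,4) (0,5) (1,3) (1,4) (1,5) (2,4) (2,5)] -> total=8
Click 2 (1,0) count=3: revealed 1 new [(1,0)] -> total=9
Click 3 (0,3) count=1: revealed 0 new [(none)] -> total=9
Click 4 (5,1) count=3: revealed 1 new [(5,1)] -> total=10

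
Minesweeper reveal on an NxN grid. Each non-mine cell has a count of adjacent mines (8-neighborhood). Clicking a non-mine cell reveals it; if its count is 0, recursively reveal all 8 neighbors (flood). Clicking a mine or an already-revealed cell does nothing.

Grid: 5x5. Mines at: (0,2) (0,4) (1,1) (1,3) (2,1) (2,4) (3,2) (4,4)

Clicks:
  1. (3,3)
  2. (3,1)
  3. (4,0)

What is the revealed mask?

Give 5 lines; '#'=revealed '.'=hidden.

Answer: .....
.....
.....
##.#.
##...

Derivation:
Click 1 (3,3) count=3: revealed 1 new [(3,3)] -> total=1
Click 2 (3,1) count=2: revealed 1 new [(3,1)] -> total=2
Click 3 (4,0) count=0: revealed 3 new [(3,0) (4,0) (4,1)] -> total=5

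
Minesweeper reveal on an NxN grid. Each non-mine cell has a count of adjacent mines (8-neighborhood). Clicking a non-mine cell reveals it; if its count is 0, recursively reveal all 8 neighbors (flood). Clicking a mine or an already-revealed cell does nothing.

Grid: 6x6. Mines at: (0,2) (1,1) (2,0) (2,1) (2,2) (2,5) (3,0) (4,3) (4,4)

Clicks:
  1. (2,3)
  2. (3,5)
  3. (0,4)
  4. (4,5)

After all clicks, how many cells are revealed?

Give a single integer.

Answer: 9

Derivation:
Click 1 (2,3) count=1: revealed 1 new [(2,3)] -> total=1
Click 2 (3,5) count=2: revealed 1 new [(3,5)] -> total=2
Click 3 (0,4) count=0: revealed 6 new [(0,3) (0,4) (0,5) (1,3) (1,4) (1,5)] -> total=8
Click 4 (4,5) count=1: revealed 1 new [(4,5)] -> total=9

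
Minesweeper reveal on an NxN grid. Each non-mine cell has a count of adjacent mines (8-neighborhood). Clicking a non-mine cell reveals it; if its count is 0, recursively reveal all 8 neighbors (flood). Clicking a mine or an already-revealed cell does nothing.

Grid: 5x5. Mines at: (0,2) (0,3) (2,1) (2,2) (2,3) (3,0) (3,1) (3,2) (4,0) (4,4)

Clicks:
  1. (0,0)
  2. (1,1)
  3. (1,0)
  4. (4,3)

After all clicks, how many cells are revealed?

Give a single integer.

Click 1 (0,0) count=0: revealed 4 new [(0,0) (0,1) (1,0) (1,1)] -> total=4
Click 2 (1,1) count=3: revealed 0 new [(none)] -> total=4
Click 3 (1,0) count=1: revealed 0 new [(none)] -> total=4
Click 4 (4,3) count=2: revealed 1 new [(4,3)] -> total=5

Answer: 5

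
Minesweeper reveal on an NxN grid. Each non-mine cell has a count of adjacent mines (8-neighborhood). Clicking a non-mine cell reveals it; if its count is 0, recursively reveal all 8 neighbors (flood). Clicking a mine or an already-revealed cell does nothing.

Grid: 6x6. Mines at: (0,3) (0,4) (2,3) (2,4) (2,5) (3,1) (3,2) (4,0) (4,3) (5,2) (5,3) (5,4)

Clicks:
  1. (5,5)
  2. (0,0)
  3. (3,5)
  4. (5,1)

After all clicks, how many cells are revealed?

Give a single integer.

Answer: 12

Derivation:
Click 1 (5,5) count=1: revealed 1 new [(5,5)] -> total=1
Click 2 (0,0) count=0: revealed 9 new [(0,0) (0,1) (0,2) (1,0) (1,1) (1,2) (2,0) (2,1) (2,2)] -> total=10
Click 3 (3,5) count=2: revealed 1 new [(3,5)] -> total=11
Click 4 (5,1) count=2: revealed 1 new [(5,1)] -> total=12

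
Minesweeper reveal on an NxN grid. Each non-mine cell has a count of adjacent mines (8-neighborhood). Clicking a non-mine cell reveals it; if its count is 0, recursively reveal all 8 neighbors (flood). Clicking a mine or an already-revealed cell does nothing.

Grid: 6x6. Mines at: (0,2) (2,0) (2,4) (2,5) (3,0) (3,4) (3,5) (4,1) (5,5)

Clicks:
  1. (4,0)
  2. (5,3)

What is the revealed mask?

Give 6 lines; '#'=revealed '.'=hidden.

Answer: ......
......
......
......
#.###.
..###.

Derivation:
Click 1 (4,0) count=2: revealed 1 new [(4,0)] -> total=1
Click 2 (5,3) count=0: revealed 6 new [(4,2) (4,3) (4,4) (5,2) (5,3) (5,4)] -> total=7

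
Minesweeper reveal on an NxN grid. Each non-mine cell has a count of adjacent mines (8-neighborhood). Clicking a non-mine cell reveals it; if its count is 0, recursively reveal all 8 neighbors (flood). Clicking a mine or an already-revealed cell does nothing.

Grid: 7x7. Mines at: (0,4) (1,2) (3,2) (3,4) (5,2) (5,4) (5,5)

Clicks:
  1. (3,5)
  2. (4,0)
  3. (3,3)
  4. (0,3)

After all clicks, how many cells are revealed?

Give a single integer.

Answer: 17

Derivation:
Click 1 (3,5) count=1: revealed 1 new [(3,5)] -> total=1
Click 2 (4,0) count=0: revealed 14 new [(0,0) (0,1) (1,0) (1,1) (2,0) (2,1) (3,0) (3,1) (4,0) (4,1) (5,0) (5,1) (6,0) (6,1)] -> total=15
Click 3 (3,3) count=2: revealed 1 new [(3,3)] -> total=16
Click 4 (0,3) count=2: revealed 1 new [(0,3)] -> total=17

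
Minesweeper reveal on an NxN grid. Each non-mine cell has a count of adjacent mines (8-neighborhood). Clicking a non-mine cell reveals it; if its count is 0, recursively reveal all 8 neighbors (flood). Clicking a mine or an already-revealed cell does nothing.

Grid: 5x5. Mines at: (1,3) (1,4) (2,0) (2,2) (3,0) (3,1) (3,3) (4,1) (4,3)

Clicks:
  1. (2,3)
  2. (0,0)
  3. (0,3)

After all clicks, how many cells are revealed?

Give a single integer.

Answer: 8

Derivation:
Click 1 (2,3) count=4: revealed 1 new [(2,3)] -> total=1
Click 2 (0,0) count=0: revealed 6 new [(0,0) (0,1) (0,2) (1,0) (1,1) (1,2)] -> total=7
Click 3 (0,3) count=2: revealed 1 new [(0,3)] -> total=8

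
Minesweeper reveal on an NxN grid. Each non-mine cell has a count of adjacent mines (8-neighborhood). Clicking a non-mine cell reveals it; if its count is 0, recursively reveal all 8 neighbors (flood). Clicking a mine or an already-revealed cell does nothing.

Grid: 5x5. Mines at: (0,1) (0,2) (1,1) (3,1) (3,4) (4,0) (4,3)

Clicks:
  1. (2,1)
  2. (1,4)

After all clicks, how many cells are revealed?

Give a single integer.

Answer: 7

Derivation:
Click 1 (2,1) count=2: revealed 1 new [(2,1)] -> total=1
Click 2 (1,4) count=0: revealed 6 new [(0,3) (0,4) (1,3) (1,4) (2,3) (2,4)] -> total=7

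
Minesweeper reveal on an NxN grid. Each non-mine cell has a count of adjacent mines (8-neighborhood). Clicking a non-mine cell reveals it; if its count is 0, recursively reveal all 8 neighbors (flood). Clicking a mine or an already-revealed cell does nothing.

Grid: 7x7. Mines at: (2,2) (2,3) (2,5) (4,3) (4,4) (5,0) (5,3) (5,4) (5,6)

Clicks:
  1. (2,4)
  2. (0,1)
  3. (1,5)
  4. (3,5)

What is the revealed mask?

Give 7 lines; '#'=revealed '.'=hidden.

Click 1 (2,4) count=2: revealed 1 new [(2,4)] -> total=1
Click 2 (0,1) count=0: revealed 20 new [(0,0) (0,1) (0,2) (0,3) (0,4) (0,5) (0,6) (1,0) (1,1) (1,2) (1,3) (1,4) (1,5) (1,6) (2,0) (2,1) (3,0) (3,1) (4,0) (4,1)] -> total=21
Click 3 (1,5) count=1: revealed 0 new [(none)] -> total=21
Click 4 (3,5) count=2: revealed 1 new [(3,5)] -> total=22

Answer: #######
#######
##..#..
##...#.
##.....
.......
.......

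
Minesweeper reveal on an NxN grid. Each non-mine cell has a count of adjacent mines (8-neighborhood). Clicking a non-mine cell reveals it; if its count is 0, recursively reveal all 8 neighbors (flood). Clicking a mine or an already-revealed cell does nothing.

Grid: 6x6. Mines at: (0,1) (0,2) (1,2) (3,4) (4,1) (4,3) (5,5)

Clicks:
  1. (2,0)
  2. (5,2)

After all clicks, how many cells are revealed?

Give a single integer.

Answer: 7

Derivation:
Click 1 (2,0) count=0: revealed 6 new [(1,0) (1,1) (2,0) (2,1) (3,0) (3,1)] -> total=6
Click 2 (5,2) count=2: revealed 1 new [(5,2)] -> total=7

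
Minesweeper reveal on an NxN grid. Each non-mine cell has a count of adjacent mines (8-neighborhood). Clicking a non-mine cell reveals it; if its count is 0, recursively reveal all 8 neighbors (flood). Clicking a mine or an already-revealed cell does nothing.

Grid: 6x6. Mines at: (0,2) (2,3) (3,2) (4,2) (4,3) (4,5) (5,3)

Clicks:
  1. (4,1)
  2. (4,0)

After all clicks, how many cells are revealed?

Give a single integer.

Answer: 12

Derivation:
Click 1 (4,1) count=2: revealed 1 new [(4,1)] -> total=1
Click 2 (4,0) count=0: revealed 11 new [(0,0) (0,1) (1,0) (1,1) (2,0) (2,1) (3,0) (3,1) (4,0) (5,0) (5,1)] -> total=12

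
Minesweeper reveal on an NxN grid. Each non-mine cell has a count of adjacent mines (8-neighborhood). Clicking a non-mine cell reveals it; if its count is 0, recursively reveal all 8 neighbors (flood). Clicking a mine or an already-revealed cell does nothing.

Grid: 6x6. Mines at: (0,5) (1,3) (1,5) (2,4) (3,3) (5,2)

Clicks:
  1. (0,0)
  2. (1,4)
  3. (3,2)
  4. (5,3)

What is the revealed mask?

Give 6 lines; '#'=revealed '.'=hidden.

Answer: ###...
###.#.
###...
###...
###...
##.#..

Derivation:
Click 1 (0,0) count=0: revealed 17 new [(0,0) (0,1) (0,2) (1,0) (1,1) (1,2) (2,0) (2,1) (2,2) (3,0) (3,1) (3,2) (4,0) (4,1) (4,2) (5,0) (5,1)] -> total=17
Click 2 (1,4) count=4: revealed 1 new [(1,4)] -> total=18
Click 3 (3,2) count=1: revealed 0 new [(none)] -> total=18
Click 4 (5,3) count=1: revealed 1 new [(5,3)] -> total=19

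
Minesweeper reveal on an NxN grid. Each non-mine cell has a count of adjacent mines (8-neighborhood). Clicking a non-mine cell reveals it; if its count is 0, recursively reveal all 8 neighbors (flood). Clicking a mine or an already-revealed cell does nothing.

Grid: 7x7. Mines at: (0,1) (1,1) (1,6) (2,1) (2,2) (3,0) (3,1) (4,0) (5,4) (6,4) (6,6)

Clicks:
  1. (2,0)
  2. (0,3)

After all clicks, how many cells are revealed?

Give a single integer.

Answer: 23

Derivation:
Click 1 (2,0) count=4: revealed 1 new [(2,0)] -> total=1
Click 2 (0,3) count=0: revealed 22 new [(0,2) (0,3) (0,4) (0,5) (1,2) (1,3) (1,4) (1,5) (2,3) (2,4) (2,5) (2,6) (3,3) (3,4) (3,5) (3,6) (4,3) (4,4) (4,5) (4,6) (5,5) (5,6)] -> total=23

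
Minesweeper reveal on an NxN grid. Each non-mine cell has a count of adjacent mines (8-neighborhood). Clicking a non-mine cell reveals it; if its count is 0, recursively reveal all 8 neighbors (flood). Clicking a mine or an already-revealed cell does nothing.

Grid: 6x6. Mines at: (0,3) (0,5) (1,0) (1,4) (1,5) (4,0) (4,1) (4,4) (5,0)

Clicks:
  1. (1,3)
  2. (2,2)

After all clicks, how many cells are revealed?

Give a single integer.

Answer: 9

Derivation:
Click 1 (1,3) count=2: revealed 1 new [(1,3)] -> total=1
Click 2 (2,2) count=0: revealed 8 new [(1,1) (1,2) (2,1) (2,2) (2,3) (3,1) (3,2) (3,3)] -> total=9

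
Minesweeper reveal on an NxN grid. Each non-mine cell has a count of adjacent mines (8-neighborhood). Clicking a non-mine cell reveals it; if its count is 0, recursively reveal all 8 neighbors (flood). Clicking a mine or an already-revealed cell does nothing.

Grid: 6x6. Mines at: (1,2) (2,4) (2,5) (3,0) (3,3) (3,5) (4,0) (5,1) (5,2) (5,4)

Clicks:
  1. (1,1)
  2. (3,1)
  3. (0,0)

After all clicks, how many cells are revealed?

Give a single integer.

Answer: 7

Derivation:
Click 1 (1,1) count=1: revealed 1 new [(1,1)] -> total=1
Click 2 (3,1) count=2: revealed 1 new [(3,1)] -> total=2
Click 3 (0,0) count=0: revealed 5 new [(0,0) (0,1) (1,0) (2,0) (2,1)] -> total=7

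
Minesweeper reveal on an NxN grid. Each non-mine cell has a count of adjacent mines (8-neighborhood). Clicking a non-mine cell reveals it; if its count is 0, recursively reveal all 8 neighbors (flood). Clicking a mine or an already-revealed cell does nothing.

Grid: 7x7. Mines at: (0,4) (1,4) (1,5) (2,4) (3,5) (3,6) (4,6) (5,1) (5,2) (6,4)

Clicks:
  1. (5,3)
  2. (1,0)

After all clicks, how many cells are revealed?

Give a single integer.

Click 1 (5,3) count=2: revealed 1 new [(5,3)] -> total=1
Click 2 (1,0) count=0: revealed 20 new [(0,0) (0,1) (0,2) (0,3) (1,0) (1,1) (1,2) (1,3) (2,0) (2,1) (2,2) (2,3) (3,0) (3,1) (3,2) (3,3) (4,0) (4,1) (4,2) (4,3)] -> total=21

Answer: 21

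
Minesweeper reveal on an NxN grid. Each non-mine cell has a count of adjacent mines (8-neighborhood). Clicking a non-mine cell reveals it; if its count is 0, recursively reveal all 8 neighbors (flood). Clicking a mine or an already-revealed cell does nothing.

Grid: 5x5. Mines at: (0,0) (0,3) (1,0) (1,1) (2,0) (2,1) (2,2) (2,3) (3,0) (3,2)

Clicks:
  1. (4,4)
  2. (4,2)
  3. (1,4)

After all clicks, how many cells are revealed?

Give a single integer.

Click 1 (4,4) count=0: revealed 4 new [(3,3) (3,4) (4,3) (4,4)] -> total=4
Click 2 (4,2) count=1: revealed 1 new [(4,2)] -> total=5
Click 3 (1,4) count=2: revealed 1 new [(1,4)] -> total=6

Answer: 6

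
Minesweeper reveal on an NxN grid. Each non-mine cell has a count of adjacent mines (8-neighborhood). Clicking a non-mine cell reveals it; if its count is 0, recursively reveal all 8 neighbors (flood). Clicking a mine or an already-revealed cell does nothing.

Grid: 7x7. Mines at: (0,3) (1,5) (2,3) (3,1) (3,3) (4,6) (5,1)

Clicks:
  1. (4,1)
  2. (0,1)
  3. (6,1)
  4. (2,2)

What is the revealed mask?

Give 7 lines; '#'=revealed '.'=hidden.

Click 1 (4,1) count=2: revealed 1 new [(4,1)] -> total=1
Click 2 (0,1) count=0: revealed 9 new [(0,0) (0,1) (0,2) (1,0) (1,1) (1,2) (2,0) (2,1) (2,2)] -> total=10
Click 3 (6,1) count=1: revealed 1 new [(6,1)] -> total=11
Click 4 (2,2) count=3: revealed 0 new [(none)] -> total=11

Answer: ###....
###....
###....
.......
.#.....
.......
.#.....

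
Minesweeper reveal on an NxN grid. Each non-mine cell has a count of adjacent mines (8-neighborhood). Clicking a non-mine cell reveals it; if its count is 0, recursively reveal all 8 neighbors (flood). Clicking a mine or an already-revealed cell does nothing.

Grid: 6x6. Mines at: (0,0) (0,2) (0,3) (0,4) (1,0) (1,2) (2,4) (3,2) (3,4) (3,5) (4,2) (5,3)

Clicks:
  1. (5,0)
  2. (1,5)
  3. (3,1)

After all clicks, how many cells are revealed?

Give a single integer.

Answer: 9

Derivation:
Click 1 (5,0) count=0: revealed 8 new [(2,0) (2,1) (3,0) (3,1) (4,0) (4,1) (5,0) (5,1)] -> total=8
Click 2 (1,5) count=2: revealed 1 new [(1,5)] -> total=9
Click 3 (3,1) count=2: revealed 0 new [(none)] -> total=9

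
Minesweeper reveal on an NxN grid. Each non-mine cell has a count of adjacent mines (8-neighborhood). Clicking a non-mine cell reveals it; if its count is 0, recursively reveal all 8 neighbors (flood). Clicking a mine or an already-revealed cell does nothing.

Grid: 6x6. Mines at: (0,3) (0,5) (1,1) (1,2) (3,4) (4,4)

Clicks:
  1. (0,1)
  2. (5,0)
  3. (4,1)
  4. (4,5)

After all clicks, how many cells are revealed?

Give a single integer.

Answer: 18

Derivation:
Click 1 (0,1) count=2: revealed 1 new [(0,1)] -> total=1
Click 2 (5,0) count=0: revealed 16 new [(2,0) (2,1) (2,2) (2,3) (3,0) (3,1) (3,2) (3,3) (4,0) (4,1) (4,2) (4,3) (5,0) (5,1) (5,2) (5,3)] -> total=17
Click 3 (4,1) count=0: revealed 0 new [(none)] -> total=17
Click 4 (4,5) count=2: revealed 1 new [(4,5)] -> total=18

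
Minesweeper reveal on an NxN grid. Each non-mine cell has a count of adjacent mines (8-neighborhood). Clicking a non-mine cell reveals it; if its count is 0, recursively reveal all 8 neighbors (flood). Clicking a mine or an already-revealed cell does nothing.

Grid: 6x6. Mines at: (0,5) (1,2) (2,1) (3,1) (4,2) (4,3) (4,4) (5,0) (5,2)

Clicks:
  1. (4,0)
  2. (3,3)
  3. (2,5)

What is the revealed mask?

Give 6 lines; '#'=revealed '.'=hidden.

Click 1 (4,0) count=2: revealed 1 new [(4,0)] -> total=1
Click 2 (3,3) count=3: revealed 1 new [(3,3)] -> total=2
Click 3 (2,5) count=0: revealed 8 new [(1,3) (1,4) (1,5) (2,3) (2,4) (2,5) (3,4) (3,5)] -> total=10

Answer: ......
...###
...###
...###
#.....
......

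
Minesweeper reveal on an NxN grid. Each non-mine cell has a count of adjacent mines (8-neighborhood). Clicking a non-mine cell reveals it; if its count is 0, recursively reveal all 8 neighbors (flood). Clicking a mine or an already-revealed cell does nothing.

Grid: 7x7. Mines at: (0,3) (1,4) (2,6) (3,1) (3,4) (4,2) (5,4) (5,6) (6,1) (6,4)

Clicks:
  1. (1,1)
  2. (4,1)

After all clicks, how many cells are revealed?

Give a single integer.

Click 1 (1,1) count=0: revealed 9 new [(0,0) (0,1) (0,2) (1,0) (1,1) (1,2) (2,0) (2,1) (2,2)] -> total=9
Click 2 (4,1) count=2: revealed 1 new [(4,1)] -> total=10

Answer: 10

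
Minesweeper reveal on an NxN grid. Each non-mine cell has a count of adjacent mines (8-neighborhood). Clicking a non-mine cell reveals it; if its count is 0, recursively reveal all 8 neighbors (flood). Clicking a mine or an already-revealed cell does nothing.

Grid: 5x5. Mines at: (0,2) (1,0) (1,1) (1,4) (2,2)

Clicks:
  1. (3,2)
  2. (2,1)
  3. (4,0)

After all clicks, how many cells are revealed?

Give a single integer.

Answer: 14

Derivation:
Click 1 (3,2) count=1: revealed 1 new [(3,2)] -> total=1
Click 2 (2,1) count=3: revealed 1 new [(2,1)] -> total=2
Click 3 (4,0) count=0: revealed 12 new [(2,0) (2,3) (2,4) (3,0) (3,1) (3,3) (3,4) (4,0) (4,1) (4,2) (4,3) (4,4)] -> total=14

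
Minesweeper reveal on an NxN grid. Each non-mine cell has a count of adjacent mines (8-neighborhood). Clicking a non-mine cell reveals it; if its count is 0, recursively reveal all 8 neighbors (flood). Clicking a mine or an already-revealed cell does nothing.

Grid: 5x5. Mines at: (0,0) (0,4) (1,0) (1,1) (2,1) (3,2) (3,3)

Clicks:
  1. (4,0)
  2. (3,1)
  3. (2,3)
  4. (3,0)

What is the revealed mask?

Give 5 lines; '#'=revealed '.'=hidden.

Answer: .....
.....
...#.
##...
##...

Derivation:
Click 1 (4,0) count=0: revealed 4 new [(3,0) (3,1) (4,0) (4,1)] -> total=4
Click 2 (3,1) count=2: revealed 0 new [(none)] -> total=4
Click 3 (2,3) count=2: revealed 1 new [(2,3)] -> total=5
Click 4 (3,0) count=1: revealed 0 new [(none)] -> total=5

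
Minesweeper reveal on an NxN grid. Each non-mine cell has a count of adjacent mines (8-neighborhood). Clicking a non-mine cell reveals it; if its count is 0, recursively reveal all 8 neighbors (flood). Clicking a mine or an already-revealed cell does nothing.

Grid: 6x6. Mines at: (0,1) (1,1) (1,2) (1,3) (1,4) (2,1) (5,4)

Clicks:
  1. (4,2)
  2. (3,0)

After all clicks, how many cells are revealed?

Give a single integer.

Answer: 20

Derivation:
Click 1 (4,2) count=0: revealed 20 new [(2,2) (2,3) (2,4) (2,5) (3,0) (3,1) (3,2) (3,3) (3,4) (3,5) (4,0) (4,1) (4,2) (4,3) (4,4) (4,5) (5,0) (5,1) (5,2) (5,3)] -> total=20
Click 2 (3,0) count=1: revealed 0 new [(none)] -> total=20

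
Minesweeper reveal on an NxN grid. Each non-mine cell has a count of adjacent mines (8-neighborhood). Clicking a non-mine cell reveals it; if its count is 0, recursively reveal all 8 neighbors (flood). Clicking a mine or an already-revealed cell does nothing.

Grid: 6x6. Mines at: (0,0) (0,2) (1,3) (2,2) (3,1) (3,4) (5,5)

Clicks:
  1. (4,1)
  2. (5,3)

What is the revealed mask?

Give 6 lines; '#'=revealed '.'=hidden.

Answer: ......
......
......
......
#####.
#####.

Derivation:
Click 1 (4,1) count=1: revealed 1 new [(4,1)] -> total=1
Click 2 (5,3) count=0: revealed 9 new [(4,0) (4,2) (4,3) (4,4) (5,0) (5,1) (5,2) (5,3) (5,4)] -> total=10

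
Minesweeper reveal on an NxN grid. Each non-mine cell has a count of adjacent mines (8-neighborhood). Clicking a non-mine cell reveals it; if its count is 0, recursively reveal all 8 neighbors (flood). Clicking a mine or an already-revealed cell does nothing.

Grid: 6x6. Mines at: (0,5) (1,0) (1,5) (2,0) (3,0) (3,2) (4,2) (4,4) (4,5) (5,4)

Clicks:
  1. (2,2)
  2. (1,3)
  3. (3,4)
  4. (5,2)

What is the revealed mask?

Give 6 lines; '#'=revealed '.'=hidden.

Click 1 (2,2) count=1: revealed 1 new [(2,2)] -> total=1
Click 2 (1,3) count=0: revealed 11 new [(0,1) (0,2) (0,3) (0,4) (1,1) (1,2) (1,3) (1,4) (2,1) (2,3) (2,4)] -> total=12
Click 3 (3,4) count=2: revealed 1 new [(3,4)] -> total=13
Click 4 (5,2) count=1: revealed 1 new [(5,2)] -> total=14

Answer: .####.
.####.
.####.
....#.
......
..#...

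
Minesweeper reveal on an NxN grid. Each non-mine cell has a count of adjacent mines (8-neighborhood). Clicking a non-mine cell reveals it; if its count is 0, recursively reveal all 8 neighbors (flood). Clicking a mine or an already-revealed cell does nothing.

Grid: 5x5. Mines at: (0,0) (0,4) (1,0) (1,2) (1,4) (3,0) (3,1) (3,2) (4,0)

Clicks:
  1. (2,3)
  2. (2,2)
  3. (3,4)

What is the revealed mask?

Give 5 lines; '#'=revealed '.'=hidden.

Click 1 (2,3) count=3: revealed 1 new [(2,3)] -> total=1
Click 2 (2,2) count=3: revealed 1 new [(2,2)] -> total=2
Click 3 (3,4) count=0: revealed 5 new [(2,4) (3,3) (3,4) (4,3) (4,4)] -> total=7

Answer: .....
.....
..###
...##
...##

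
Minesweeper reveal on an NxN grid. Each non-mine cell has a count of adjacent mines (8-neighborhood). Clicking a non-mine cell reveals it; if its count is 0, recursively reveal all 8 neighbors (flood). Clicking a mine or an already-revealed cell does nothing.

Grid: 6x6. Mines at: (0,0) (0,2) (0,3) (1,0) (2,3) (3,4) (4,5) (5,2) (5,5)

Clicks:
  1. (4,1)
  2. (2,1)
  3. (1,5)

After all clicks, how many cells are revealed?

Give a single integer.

Click 1 (4,1) count=1: revealed 1 new [(4,1)] -> total=1
Click 2 (2,1) count=1: revealed 1 new [(2,1)] -> total=2
Click 3 (1,5) count=0: revealed 6 new [(0,4) (0,5) (1,4) (1,5) (2,4) (2,5)] -> total=8

Answer: 8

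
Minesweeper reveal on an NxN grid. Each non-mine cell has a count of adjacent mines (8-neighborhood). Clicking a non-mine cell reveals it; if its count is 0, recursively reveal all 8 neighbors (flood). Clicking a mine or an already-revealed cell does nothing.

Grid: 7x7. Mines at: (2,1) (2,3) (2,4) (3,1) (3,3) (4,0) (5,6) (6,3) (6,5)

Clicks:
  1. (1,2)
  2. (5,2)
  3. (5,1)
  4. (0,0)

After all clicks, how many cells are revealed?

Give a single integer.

Click 1 (1,2) count=2: revealed 1 new [(1,2)] -> total=1
Click 2 (5,2) count=1: revealed 1 new [(5,2)] -> total=2
Click 3 (5,1) count=1: revealed 1 new [(5,1)] -> total=3
Click 4 (0,0) count=0: revealed 19 new [(0,0) (0,1) (0,2) (0,3) (0,4) (0,5) (0,6) (1,0) (1,1) (1,3) (1,4) (1,5) (1,6) (2,5) (2,6) (3,5) (3,6) (4,5) (4,6)] -> total=22

Answer: 22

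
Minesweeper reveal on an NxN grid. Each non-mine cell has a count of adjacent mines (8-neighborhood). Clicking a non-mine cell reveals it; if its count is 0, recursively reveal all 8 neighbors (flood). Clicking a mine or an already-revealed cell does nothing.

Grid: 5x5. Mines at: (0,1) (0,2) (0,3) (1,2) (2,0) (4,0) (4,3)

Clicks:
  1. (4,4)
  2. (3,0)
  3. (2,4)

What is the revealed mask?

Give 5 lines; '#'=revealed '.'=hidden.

Answer: .....
...##
...##
#..##
....#

Derivation:
Click 1 (4,4) count=1: revealed 1 new [(4,4)] -> total=1
Click 2 (3,0) count=2: revealed 1 new [(3,0)] -> total=2
Click 3 (2,4) count=0: revealed 6 new [(1,3) (1,4) (2,3) (2,4) (3,3) (3,4)] -> total=8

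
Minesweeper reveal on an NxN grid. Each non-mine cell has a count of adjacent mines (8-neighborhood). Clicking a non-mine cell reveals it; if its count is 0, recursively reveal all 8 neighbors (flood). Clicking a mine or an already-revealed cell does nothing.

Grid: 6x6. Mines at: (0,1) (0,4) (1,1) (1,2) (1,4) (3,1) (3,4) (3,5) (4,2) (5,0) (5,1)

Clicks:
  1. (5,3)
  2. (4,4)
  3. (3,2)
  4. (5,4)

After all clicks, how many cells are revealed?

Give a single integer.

Answer: 7

Derivation:
Click 1 (5,3) count=1: revealed 1 new [(5,3)] -> total=1
Click 2 (4,4) count=2: revealed 1 new [(4,4)] -> total=2
Click 3 (3,2) count=2: revealed 1 new [(3,2)] -> total=3
Click 4 (5,4) count=0: revealed 4 new [(4,3) (4,5) (5,4) (5,5)] -> total=7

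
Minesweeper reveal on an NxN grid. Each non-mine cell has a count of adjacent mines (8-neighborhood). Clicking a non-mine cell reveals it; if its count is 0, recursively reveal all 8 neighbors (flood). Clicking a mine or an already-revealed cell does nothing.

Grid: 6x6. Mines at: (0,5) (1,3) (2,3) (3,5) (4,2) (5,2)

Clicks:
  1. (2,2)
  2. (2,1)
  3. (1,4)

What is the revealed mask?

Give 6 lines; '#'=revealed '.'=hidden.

Click 1 (2,2) count=2: revealed 1 new [(2,2)] -> total=1
Click 2 (2,1) count=0: revealed 15 new [(0,0) (0,1) (0,2) (1,0) (1,1) (1,2) (2,0) (2,1) (3,0) (3,1) (3,2) (4,0) (4,1) (5,0) (5,1)] -> total=16
Click 3 (1,4) count=3: revealed 1 new [(1,4)] -> total=17

Answer: ###...
###.#.
###...
###...
##....
##....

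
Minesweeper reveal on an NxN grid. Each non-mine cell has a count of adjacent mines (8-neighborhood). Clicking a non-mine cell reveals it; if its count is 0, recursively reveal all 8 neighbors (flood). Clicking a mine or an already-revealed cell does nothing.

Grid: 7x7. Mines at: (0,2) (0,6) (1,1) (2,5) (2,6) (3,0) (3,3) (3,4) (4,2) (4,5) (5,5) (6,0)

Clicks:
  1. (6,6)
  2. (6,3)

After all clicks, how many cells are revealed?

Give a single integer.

Answer: 9

Derivation:
Click 1 (6,6) count=1: revealed 1 new [(6,6)] -> total=1
Click 2 (6,3) count=0: revealed 8 new [(5,1) (5,2) (5,3) (5,4) (6,1) (6,2) (6,3) (6,4)] -> total=9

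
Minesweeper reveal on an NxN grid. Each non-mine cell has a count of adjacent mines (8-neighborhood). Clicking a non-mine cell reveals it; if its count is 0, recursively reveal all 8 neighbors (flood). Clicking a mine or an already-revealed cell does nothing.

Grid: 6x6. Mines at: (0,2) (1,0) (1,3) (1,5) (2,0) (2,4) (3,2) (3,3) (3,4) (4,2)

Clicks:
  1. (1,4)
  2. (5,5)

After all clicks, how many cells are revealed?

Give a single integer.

Click 1 (1,4) count=3: revealed 1 new [(1,4)] -> total=1
Click 2 (5,5) count=0: revealed 6 new [(4,3) (4,4) (4,5) (5,3) (5,4) (5,5)] -> total=7

Answer: 7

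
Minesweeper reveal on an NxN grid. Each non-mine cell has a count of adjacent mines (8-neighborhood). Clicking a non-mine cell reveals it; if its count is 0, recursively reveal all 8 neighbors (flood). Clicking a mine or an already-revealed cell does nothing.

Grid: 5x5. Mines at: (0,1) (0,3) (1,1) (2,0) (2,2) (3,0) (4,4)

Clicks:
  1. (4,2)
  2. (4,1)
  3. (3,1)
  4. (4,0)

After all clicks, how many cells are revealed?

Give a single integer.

Answer: 7

Derivation:
Click 1 (4,2) count=0: revealed 6 new [(3,1) (3,2) (3,3) (4,1) (4,2) (4,3)] -> total=6
Click 2 (4,1) count=1: revealed 0 new [(none)] -> total=6
Click 3 (3,1) count=3: revealed 0 new [(none)] -> total=6
Click 4 (4,0) count=1: revealed 1 new [(4,0)] -> total=7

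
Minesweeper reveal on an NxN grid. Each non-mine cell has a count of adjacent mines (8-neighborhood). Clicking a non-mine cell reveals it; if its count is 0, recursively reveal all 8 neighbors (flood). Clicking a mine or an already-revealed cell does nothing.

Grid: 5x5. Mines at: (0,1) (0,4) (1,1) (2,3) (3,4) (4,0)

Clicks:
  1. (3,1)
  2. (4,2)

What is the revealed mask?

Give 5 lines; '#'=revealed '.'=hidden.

Answer: .....
.....
.....
.###.
.###.

Derivation:
Click 1 (3,1) count=1: revealed 1 new [(3,1)] -> total=1
Click 2 (4,2) count=0: revealed 5 new [(3,2) (3,3) (4,1) (4,2) (4,3)] -> total=6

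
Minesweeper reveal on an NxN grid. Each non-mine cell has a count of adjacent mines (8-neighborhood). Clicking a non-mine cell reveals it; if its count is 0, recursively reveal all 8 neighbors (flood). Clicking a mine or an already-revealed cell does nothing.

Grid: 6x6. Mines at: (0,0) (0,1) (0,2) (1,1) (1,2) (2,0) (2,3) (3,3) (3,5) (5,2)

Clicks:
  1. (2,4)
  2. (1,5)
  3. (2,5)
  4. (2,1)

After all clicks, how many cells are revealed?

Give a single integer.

Answer: 9

Derivation:
Click 1 (2,4) count=3: revealed 1 new [(2,4)] -> total=1
Click 2 (1,5) count=0: revealed 7 new [(0,3) (0,4) (0,5) (1,3) (1,4) (1,5) (2,5)] -> total=8
Click 3 (2,5) count=1: revealed 0 new [(none)] -> total=8
Click 4 (2,1) count=3: revealed 1 new [(2,1)] -> total=9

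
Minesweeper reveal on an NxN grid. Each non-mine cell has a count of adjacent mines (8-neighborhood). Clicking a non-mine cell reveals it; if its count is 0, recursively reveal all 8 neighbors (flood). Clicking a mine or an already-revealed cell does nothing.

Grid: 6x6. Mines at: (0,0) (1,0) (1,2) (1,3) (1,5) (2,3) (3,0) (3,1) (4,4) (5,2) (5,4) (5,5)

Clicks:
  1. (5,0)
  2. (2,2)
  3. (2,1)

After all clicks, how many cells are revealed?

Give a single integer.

Answer: 6

Derivation:
Click 1 (5,0) count=0: revealed 4 new [(4,0) (4,1) (5,0) (5,1)] -> total=4
Click 2 (2,2) count=4: revealed 1 new [(2,2)] -> total=5
Click 3 (2,1) count=4: revealed 1 new [(2,1)] -> total=6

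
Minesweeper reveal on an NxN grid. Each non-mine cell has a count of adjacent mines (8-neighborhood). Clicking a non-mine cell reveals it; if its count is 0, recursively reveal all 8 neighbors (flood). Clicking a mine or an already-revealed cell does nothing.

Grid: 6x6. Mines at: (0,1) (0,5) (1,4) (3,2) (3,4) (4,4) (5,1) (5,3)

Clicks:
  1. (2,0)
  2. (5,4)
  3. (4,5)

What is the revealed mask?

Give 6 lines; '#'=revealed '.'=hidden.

Click 1 (2,0) count=0: revealed 8 new [(1,0) (1,1) (2,0) (2,1) (3,0) (3,1) (4,0) (4,1)] -> total=8
Click 2 (5,4) count=2: revealed 1 new [(5,4)] -> total=9
Click 3 (4,5) count=2: revealed 1 new [(4,5)] -> total=10

Answer: ......
##....
##....
##....
##...#
....#.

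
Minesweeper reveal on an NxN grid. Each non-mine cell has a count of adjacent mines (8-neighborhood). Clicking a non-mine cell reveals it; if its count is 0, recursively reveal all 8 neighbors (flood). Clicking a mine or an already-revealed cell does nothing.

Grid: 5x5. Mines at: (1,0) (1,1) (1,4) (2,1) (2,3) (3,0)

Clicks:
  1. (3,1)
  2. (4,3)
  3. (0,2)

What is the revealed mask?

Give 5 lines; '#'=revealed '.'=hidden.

Answer: ..#..
.....
.....
.####
.####

Derivation:
Click 1 (3,1) count=2: revealed 1 new [(3,1)] -> total=1
Click 2 (4,3) count=0: revealed 7 new [(3,2) (3,3) (3,4) (4,1) (4,2) (4,3) (4,4)] -> total=8
Click 3 (0,2) count=1: revealed 1 new [(0,2)] -> total=9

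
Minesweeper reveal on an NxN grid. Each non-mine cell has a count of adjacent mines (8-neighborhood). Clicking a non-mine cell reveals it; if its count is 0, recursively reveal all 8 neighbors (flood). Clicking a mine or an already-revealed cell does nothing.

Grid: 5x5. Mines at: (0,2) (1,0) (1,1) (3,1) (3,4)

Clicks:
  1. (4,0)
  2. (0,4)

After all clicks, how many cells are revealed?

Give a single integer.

Click 1 (4,0) count=1: revealed 1 new [(4,0)] -> total=1
Click 2 (0,4) count=0: revealed 6 new [(0,3) (0,4) (1,3) (1,4) (2,3) (2,4)] -> total=7

Answer: 7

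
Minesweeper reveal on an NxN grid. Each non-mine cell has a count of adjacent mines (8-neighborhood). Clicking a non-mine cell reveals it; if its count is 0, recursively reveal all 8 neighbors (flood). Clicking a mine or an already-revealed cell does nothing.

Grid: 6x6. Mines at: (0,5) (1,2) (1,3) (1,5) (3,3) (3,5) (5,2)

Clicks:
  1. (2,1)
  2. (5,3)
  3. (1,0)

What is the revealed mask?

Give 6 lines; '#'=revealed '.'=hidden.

Answer: ##....
##....
###...
###...
###...
##.#..

Derivation:
Click 1 (2,1) count=1: revealed 1 new [(2,1)] -> total=1
Click 2 (5,3) count=1: revealed 1 new [(5,3)] -> total=2
Click 3 (1,0) count=0: revealed 14 new [(0,0) (0,1) (1,0) (1,1) (2,0) (2,2) (3,0) (3,1) (3,2) (4,0) (4,1) (4,2) (5,0) (5,1)] -> total=16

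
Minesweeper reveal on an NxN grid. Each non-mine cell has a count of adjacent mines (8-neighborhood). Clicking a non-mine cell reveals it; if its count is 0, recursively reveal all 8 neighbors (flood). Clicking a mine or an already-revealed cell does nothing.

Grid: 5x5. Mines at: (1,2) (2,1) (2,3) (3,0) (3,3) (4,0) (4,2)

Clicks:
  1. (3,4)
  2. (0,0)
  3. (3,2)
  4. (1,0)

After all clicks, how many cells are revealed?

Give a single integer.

Click 1 (3,4) count=2: revealed 1 new [(3,4)] -> total=1
Click 2 (0,0) count=0: revealed 4 new [(0,0) (0,1) (1,0) (1,1)] -> total=5
Click 3 (3,2) count=4: revealed 1 new [(3,2)] -> total=6
Click 4 (1,0) count=1: revealed 0 new [(none)] -> total=6

Answer: 6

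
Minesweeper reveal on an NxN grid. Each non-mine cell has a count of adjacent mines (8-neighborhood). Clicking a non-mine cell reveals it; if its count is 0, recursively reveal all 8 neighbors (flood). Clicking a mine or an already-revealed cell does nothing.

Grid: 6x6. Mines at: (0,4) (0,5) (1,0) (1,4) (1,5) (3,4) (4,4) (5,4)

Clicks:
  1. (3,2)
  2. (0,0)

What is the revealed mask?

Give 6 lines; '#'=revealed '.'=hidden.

Click 1 (3,2) count=0: revealed 22 new [(0,1) (0,2) (0,3) (1,1) (1,2) (1,3) (2,0) (2,1) (2,2) (2,3) (3,0) (3,1) (3,2) (3,3) (4,0) (4,1) (4,2) (4,3) (5,0) (5,1) (5,2) (5,3)] -> total=22
Click 2 (0,0) count=1: revealed 1 new [(0,0)] -> total=23

Answer: ####..
.###..
####..
####..
####..
####..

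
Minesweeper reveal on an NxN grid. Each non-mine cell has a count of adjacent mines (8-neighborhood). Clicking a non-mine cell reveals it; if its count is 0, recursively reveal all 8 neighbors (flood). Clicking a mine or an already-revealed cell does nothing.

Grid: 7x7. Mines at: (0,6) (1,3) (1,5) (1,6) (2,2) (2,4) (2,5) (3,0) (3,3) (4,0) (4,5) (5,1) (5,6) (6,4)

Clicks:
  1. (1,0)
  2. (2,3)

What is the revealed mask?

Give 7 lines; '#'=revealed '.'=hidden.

Click 1 (1,0) count=0: revealed 8 new [(0,0) (0,1) (0,2) (1,0) (1,1) (1,2) (2,0) (2,1)] -> total=8
Click 2 (2,3) count=4: revealed 1 new [(2,3)] -> total=9

Answer: ###....
###....
##.#...
.......
.......
.......
.......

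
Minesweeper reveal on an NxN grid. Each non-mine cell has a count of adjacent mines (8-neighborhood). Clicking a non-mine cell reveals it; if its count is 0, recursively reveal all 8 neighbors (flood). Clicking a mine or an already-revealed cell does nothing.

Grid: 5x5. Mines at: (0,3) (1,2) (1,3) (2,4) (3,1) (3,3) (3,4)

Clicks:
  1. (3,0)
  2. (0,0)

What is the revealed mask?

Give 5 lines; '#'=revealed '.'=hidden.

Answer: ##...
##...
##...
#....
.....

Derivation:
Click 1 (3,0) count=1: revealed 1 new [(3,0)] -> total=1
Click 2 (0,0) count=0: revealed 6 new [(0,0) (0,1) (1,0) (1,1) (2,0) (2,1)] -> total=7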